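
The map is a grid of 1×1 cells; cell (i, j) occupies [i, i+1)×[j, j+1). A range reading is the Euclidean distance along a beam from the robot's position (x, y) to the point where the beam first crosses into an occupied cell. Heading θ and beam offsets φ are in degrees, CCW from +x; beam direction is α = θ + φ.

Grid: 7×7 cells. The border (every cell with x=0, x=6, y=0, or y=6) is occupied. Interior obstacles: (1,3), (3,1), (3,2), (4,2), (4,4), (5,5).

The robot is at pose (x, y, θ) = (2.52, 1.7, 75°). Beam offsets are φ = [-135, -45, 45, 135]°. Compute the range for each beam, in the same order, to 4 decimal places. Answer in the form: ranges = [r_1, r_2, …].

beam 1: φ=-135°, α=300°
  dir = (cos 300°, sin 300°) = (0.5000, -0.8660); from cell (2,1)
  next x-line at t=0.9600, next y-line at t=0.8083; Δt_x=2.0000, Δt_y=1.1547
    y: enter (2,0) at t=0.8083 ← occupied
  → r_1 = 0.8083
beam 2: φ=-45°, α=30°
  dir = (cos 30°, sin 30°) = (0.8660, 0.5000); from cell (2,1)
  next x-line at t=0.5543, next y-line at t=0.6000; Δt_x=1.1547, Δt_y=2.0000
    x: enter (3,1) at t=0.5543 ← occupied
  → r_2 = 0.5543
beam 3: φ=45°, α=120°
  dir = (cos 120°, sin 120°) = (-0.5000, 0.8660); from cell (2,1)
  next x-line at t=1.0400, next y-line at t=0.3464; Δt_x=2.0000, Δt_y=1.1547
    y: enter (2,2) at t=0.3464
    x: enter (1,2) at t=1.0400
    y: enter (1,3) at t=1.5011 ← occupied
  → r_3 = 1.5011
beam 4: φ=135°, α=210°
  dir = (cos 210°, sin 210°) = (-0.8660, -0.5000); from cell (2,1)
  next x-line at t=0.6004, next y-line at t=1.4000; Δt_x=1.1547, Δt_y=2.0000
    x: enter (1,1) at t=0.6004
    y: enter (1,0) at t=1.4000 ← occupied
  → r_4 = 1.4000

ranges = [0.8083, 0.5543, 1.5011, 1.4000]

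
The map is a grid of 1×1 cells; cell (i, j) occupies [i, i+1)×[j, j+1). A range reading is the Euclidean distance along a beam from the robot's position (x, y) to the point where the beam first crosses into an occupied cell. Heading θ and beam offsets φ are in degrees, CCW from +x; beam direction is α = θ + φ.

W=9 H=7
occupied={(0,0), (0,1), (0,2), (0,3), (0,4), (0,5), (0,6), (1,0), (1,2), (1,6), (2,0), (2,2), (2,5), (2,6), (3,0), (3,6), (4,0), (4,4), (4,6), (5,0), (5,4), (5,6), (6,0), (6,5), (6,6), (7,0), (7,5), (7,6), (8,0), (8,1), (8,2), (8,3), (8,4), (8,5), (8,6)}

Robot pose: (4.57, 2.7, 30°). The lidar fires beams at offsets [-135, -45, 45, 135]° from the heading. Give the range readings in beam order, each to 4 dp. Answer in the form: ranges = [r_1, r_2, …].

ranges = [1.7600, 3.5510, 1.3459, 3.6959]

beam 1: φ=-135°, α=255°
  dir = (cos 255°, sin 255°) = (-0.2588, -0.9659); from cell (4,2)
  next x-line at t=2.2023, next y-line at t=0.7247; Δt_x=3.8637, Δt_y=1.0353
    y: enter (4,1) at t=0.7247
    y: enter (4,0) at t=1.7600 ← occupied
  → r_1 = 1.7600
beam 2: φ=-45°, α=345°
  dir = (cos 345°, sin 345°) = (0.9659, -0.2588); from cell (4,2)
  next x-line at t=0.4452, next y-line at t=2.7046; Δt_x=1.0353, Δt_y=3.8637
    x: enter (5,2) at t=0.4452
    x: enter (6,2) at t=1.4804
    x: enter (7,2) at t=2.5157
    y: enter (7,1) at t=2.7046
    x: enter (8,1) at t=3.5510 ← occupied
  → r_2 = 3.5510
beam 3: φ=45°, α=75°
  dir = (cos 75°, sin 75°) = (0.2588, 0.9659); from cell (4,2)
  next x-line at t=1.6614, next y-line at t=0.3106; Δt_x=3.8637, Δt_y=1.0353
    y: enter (4,3) at t=0.3106
    y: enter (4,4) at t=1.3459 ← occupied
  → r_3 = 1.3459
beam 4: φ=135°, α=165°
  dir = (cos 165°, sin 165°) = (-0.9659, 0.2588); from cell (4,2)
  next x-line at t=0.5901, next y-line at t=1.1591; Δt_x=1.0353, Δt_y=3.8637
    x: enter (3,2) at t=0.5901
    y: enter (3,3) at t=1.1591
    x: enter (2,3) at t=1.6254
    x: enter (1,3) at t=2.6607
    x: enter (0,3) at t=3.6959 ← occupied
  → r_4 = 3.6959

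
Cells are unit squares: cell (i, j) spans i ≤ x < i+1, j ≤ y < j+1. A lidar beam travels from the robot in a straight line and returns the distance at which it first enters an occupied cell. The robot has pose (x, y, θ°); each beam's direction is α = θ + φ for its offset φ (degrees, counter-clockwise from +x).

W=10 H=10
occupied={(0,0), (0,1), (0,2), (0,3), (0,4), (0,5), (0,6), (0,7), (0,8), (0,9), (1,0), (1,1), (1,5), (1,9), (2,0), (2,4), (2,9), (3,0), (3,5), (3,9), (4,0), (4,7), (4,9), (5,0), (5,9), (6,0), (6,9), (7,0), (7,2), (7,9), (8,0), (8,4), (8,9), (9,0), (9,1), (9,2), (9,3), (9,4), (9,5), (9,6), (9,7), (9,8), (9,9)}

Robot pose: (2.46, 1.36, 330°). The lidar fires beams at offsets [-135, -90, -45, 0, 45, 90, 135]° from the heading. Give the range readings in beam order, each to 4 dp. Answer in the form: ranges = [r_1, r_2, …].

beam 1: φ=-135°, α=195°
  direction (-0.9659, -0.2588); cell (2,1); t to first gridline: x 0.4762, y 1.3909 (then +1.0353 / +3.8637)
    (1,1) via x @ 0.4762  # hit
  → r_1 = 0.4762
beam 2: φ=-90°, α=240°
  direction (-0.5000, -0.8660); cell (2,1); t to first gridline: x 0.9200, y 0.4157 (then +2.0000 / +1.1547)
    (2,0) via y @ 0.4157  # hit
  → r_2 = 0.4157
beam 3: φ=-45°, α=285°
  direction (0.2588, -0.9659); cell (2,1); t to first gridline: x 2.0864, y 0.3727 (then +3.8637 / +1.0353)
    (2,0) via y @ 0.3727  # hit
  → r_3 = 0.3727
beam 4: φ=0°, α=330°
  direction (0.8660, -0.5000); cell (2,1); t to first gridline: x 0.6235, y 0.7200 (then +1.1547 / +2.0000)
    (3,1) via x @ 0.6235
    (3,0) via y @ 0.7200  # hit
  → r_4 = 0.7200
beam 5: φ=45°, α=15°
  direction (0.9659, 0.2588); cell (2,1); t to first gridline: x 0.5590, y 2.4728 (then +1.0353 / +3.8637)
    (3,1) via x @ 0.5590
    (4,1) via x @ 1.5943
    (4,2) via y @ 2.4728
    (5,2) via x @ 2.6296
    (6,2) via x @ 3.6649
    (7,2) via x @ 4.7002  # hit
  → r_5 = 4.7002
beam 6: φ=90°, α=60°
  direction (0.5000, 0.8660); cell (2,1); t to first gridline: x 1.0800, y 0.7390 (then +2.0000 / +1.1547)
    (2,2) via y @ 0.7390
    (3,2) via x @ 1.0800
    (3,3) via y @ 1.8937
    (3,4) via y @ 3.0484
    (4,4) via x @ 3.0800
    (4,5) via y @ 4.2031
    (5,5) via x @ 5.0800
    (5,6) via y @ 5.3578
    (5,7) via y @ 6.5125
    (6,7) via x @ 7.0800
    (6,8) via y @ 7.6672
    (6,9) via y @ 8.8219  # hit
  → r_6 = 8.8219
beam 7: φ=135°, α=105°
  direction (-0.2588, 0.9659); cell (2,1); t to first gridline: x 1.7773, y 0.6626 (then +3.8637 / +1.0353)
    (2,2) via y @ 0.6626
    (2,3) via y @ 1.6979
    (1,3) via x @ 1.7773
    (1,4) via y @ 2.7331
    (1,5) via y @ 3.7684  # hit
  → r_7 = 3.7684

ranges = [0.4762, 0.4157, 0.3727, 0.7200, 4.7002, 8.8219, 3.7684]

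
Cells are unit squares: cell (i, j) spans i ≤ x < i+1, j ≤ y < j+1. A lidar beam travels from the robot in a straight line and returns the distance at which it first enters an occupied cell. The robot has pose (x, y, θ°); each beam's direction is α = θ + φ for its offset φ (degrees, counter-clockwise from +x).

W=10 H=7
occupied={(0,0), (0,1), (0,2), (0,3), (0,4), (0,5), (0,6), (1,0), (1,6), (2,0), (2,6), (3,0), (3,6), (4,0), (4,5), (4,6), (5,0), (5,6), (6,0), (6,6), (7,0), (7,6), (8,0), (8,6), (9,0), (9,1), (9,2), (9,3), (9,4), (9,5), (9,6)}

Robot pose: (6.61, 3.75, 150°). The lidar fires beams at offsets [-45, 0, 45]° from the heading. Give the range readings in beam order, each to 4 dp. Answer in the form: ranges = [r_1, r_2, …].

ranges = [2.3294, 2.5000, 5.8079]

beam 1: φ=-45°, α=105°
  d=(-0.2588,0.9659)  start (6,3)  tX=2.3569 tY=0.2588  stride 1/|dx|=3.8637 1/|dy|=1.0353
    cross y-line → (6,4), t=0.2588
    cross y-line → (6,5), t=1.2941
    cross y-line → (6,6), t=2.3294 (wall)
  → r_1 = 2.3294
beam 2: φ=0°, α=150°
  d=(-0.8660,0.5000)  start (6,3)  tX=0.7044 tY=0.5000  stride 1/|dx|=1.1547 1/|dy|=2.0000
    cross y-line → (6,4), t=0.5000
    cross x-line → (5,4), t=0.7044
    cross x-line → (4,4), t=1.8591
    cross y-line → (4,5), t=2.5000 (wall)
  → r_2 = 2.5000
beam 3: φ=45°, α=195°
  d=(-0.9659,-0.2588)  start (6,3)  tX=0.6315 tY=2.8978  stride 1/|dx|=1.0353 1/|dy|=3.8637
    cross x-line → (5,3), t=0.6315
    cross x-line → (4,3), t=1.6668
    cross x-line → (3,3), t=2.7021
    cross y-line → (3,2), t=2.8978
    cross x-line → (2,2), t=3.7373
    cross x-line → (1,2), t=4.7726
    cross x-line → (0,2), t=5.8079 (wall)
  → r_3 = 5.8079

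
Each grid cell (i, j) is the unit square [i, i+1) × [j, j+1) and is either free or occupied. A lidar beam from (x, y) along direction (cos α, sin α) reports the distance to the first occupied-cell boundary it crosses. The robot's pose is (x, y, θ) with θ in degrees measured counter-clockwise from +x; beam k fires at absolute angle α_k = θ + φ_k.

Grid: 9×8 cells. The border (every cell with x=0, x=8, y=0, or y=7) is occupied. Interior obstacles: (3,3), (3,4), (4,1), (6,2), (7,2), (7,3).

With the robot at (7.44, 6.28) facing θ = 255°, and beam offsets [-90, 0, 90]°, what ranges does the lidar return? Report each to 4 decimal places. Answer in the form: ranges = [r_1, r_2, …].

ranges = [2.7819, 3.3957, 0.5798]

beam 1: φ=-90°, α=165°
  direction (-0.9659, 0.2588); cell (7,6); t to first gridline: x 0.4555, y 2.7819 (then +1.0353 / +3.8637)
    (6,6) via x @ 0.4555
    (5,6) via x @ 1.4908
    (4,6) via x @ 2.5261
    (4,7) via y @ 2.7819  # hit
  → r_1 = 2.7819
beam 2: φ=0°, α=255°
  direction (-0.2588, -0.9659); cell (7,6); t to first gridline: x 1.7000, y 0.2899 (then +3.8637 / +1.0353)
    (7,5) via y @ 0.2899
    (7,4) via y @ 1.3252
    (6,4) via x @ 1.7000
    (6,3) via y @ 2.3604
    (6,2) via y @ 3.3957  # hit
  → r_2 = 3.3957
beam 3: φ=90°, α=345°
  direction (0.9659, -0.2588); cell (7,6); t to first gridline: x 0.5798, y 1.0818 (then +1.0353 / +3.8637)
    (8,6) via x @ 0.5798  # hit
  → r_3 = 0.5798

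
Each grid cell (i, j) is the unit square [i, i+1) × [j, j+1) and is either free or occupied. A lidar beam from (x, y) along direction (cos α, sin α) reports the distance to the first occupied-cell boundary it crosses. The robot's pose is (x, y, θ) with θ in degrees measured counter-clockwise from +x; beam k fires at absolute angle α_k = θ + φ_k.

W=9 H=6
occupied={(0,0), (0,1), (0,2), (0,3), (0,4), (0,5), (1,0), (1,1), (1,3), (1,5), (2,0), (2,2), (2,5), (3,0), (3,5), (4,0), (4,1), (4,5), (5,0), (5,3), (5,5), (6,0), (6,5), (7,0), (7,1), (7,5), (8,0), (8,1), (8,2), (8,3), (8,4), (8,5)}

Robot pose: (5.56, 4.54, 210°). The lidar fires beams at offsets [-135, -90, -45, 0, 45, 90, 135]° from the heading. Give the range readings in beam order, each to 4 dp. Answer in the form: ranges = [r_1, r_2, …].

beam 1: φ=-135°, α=75°
  cosα=0.2588 sinα=0.9659 | (5,4) | tMaxX 1.7000 tMaxY 0.4762 | tΔX 3.8637 tΔY 1.0353
    t=0.4762 [y] (5,5) — stop
  → r_1 = 0.4762
beam 2: φ=-90°, α=120°
  cosα=-0.5000 sinα=0.8660 | (5,4) | tMaxX 1.1200 tMaxY 0.5312 | tΔX 2.0000 tΔY 1.1547
    t=0.5312 [y] (5,5) — stop
  → r_2 = 0.5312
beam 3: φ=-45°, α=165°
  cosα=-0.9659 sinα=0.2588 | (5,4) | tMaxX 0.5798 tMaxY 1.7773 | tΔX 1.0353 tΔY 3.8637
    t=0.5798 [x] (4,4)
    t=1.6150 [x] (3,4)
    t=1.7773 [y] (3,5) — stop
  → r_3 = 1.7773
beam 4: φ=0°, α=210°
  cosα=-0.8660 sinα=-0.5000 | (5,4) | tMaxX 0.6466 tMaxY 1.0800 | tΔX 1.1547 tΔY 2.0000
    t=0.6466 [x] (4,4)
    t=1.0800 [y] (4,3)
    t=1.8013 [x] (3,3)
    t=2.9560 [x] (2,3)
    t=3.0800 [y] (2,2) — stop
  → r_4 = 3.0800
beam 5: φ=45°, α=255°
  cosα=-0.2588 sinα=-0.9659 | (5,4) | tMaxX 2.1637 tMaxY 0.5590 | tΔX 3.8637 tΔY 1.0353
    t=0.5590 [y] (5,3) — stop
  → r_5 = 0.5590
beam 6: φ=90°, α=300°
  cosα=0.5000 sinα=-0.8660 | (5,4) | tMaxX 0.8800 tMaxY 0.6235 | tΔX 2.0000 tΔY 1.1547
    t=0.6235 [y] (5,3) — stop
  → r_6 = 0.6235
beam 7: φ=135°, α=345°
  cosα=0.9659 sinα=-0.2588 | (5,4) | tMaxX 0.4555 tMaxY 2.0864 | tΔX 1.0353 tΔY 3.8637
    t=0.4555 [x] (6,4)
    t=1.4908 [x] (7,4)
    t=2.0864 [y] (7,3)
    t=2.5261 [x] (8,3) — stop
  → r_7 = 2.5261

ranges = [0.4762, 0.5312, 1.7773, 3.0800, 0.5590, 0.6235, 2.5261]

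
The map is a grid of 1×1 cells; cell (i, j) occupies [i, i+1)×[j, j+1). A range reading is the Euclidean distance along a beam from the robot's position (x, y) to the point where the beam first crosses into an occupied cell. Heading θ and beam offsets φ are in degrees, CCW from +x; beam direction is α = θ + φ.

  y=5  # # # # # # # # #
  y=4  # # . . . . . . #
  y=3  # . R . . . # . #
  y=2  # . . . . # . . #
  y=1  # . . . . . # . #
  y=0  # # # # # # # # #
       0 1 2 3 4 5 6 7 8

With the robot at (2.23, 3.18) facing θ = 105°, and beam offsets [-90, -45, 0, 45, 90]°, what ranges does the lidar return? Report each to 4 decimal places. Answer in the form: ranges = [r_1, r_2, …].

ranges = [5.9735, 2.1016, 0.8887, 1.4203, 1.2734]

beam 1: φ=-90°, α=15°
  cosα=0.9659 sinα=0.2588 | (2,3) | tMaxX 0.7972 tMaxY 3.1682 | tΔX 1.0353 tΔY 3.8637
    t=0.7972 [x] (3,3)
    t=1.8324 [x] (4,3)
    t=2.8677 [x] (5,3)
    t=3.1682 [y] (5,4)
    t=3.9030 [x] (6,4)
    t=4.9383 [x] (7,4)
    t=5.9735 [x] (8,4) — stop
  → r_1 = 5.9735
beam 2: φ=-45°, α=60°
  cosα=0.5000 sinα=0.8660 | (2,3) | tMaxX 1.5400 tMaxY 0.9469 | tΔX 2.0000 tΔY 1.1547
    t=0.9469 [y] (2,4)
    t=1.5400 [x] (3,4)
    t=2.1016 [y] (3,5) — stop
  → r_2 = 2.1016
beam 3: φ=0°, α=105°
  cosα=-0.2588 sinα=0.9659 | (2,3) | tMaxX 0.8887 tMaxY 0.8489 | tΔX 3.8637 tΔY 1.0353
    t=0.8489 [y] (2,4)
    t=0.8887 [x] (1,4) — stop
  → r_3 = 0.8887
beam 4: φ=45°, α=150°
  cosα=-0.8660 sinα=0.5000 | (2,3) | tMaxX 0.2656 tMaxY 1.6400 | tΔX 1.1547 tΔY 2.0000
    t=0.2656 [x] (1,3)
    t=1.4203 [x] (0,3) — stop
  → r_4 = 1.4203
beam 5: φ=90°, α=195°
  cosα=-0.9659 sinα=-0.2588 | (2,3) | tMaxX 0.2381 tMaxY 0.6955 | tΔX 1.0353 tΔY 3.8637
    t=0.2381 [x] (1,3)
    t=0.6955 [y] (1,2)
    t=1.2734 [x] (0,2) — stop
  → r_5 = 1.2734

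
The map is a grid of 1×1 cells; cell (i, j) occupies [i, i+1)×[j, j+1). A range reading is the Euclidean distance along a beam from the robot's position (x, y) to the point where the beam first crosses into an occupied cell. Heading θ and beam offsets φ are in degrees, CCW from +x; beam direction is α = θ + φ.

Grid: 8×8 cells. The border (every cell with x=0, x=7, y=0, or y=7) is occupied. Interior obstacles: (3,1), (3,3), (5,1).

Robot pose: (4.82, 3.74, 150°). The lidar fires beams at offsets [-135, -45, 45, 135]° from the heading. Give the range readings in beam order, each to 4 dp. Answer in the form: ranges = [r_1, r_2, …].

beam 1: φ=-135°, α=15°
  cosα=0.9659 sinα=0.2588 | (4,3) | tMaxX 0.1863 tMaxY 1.0046 | tΔX 1.0353 tΔY 3.8637
    t=0.1863 [x] (5,3)
    t=1.0046 [y] (5,4)
    t=1.2216 [x] (6,4)
    t=2.2569 [x] (7,4) — stop
  → r_1 = 2.2569
beam 2: φ=-45°, α=105°
  cosα=-0.2588 sinα=0.9659 | (4,3) | tMaxX 3.1682 tMaxY 0.2692 | tΔX 3.8637 tΔY 1.0353
    t=0.2692 [y] (4,4)
    t=1.3044 [y] (4,5)
    t=2.3397 [y] (4,6)
    t=3.1682 [x] (3,6)
    t=3.3750 [y] (3,7) — stop
  → r_2 = 3.3750
beam 3: φ=45°, α=195°
  cosα=-0.9659 sinα=-0.2588 | (4,3) | tMaxX 0.8489 tMaxY 2.8591 | tΔX 1.0353 tΔY 3.8637
    t=0.8489 [x] (3,3) — stop
  → r_3 = 0.8489
beam 4: φ=135°, α=285°
  cosα=0.2588 sinα=-0.9659 | (4,3) | tMaxX 0.6955 tMaxY 0.7661 | tΔX 3.8637 tΔY 1.0353
    t=0.6955 [x] (5,3)
    t=0.7661 [y] (5,2)
    t=1.8014 [y] (5,1) — stop
  → r_4 = 1.8014

ranges = [2.2569, 3.3750, 0.8489, 1.8014]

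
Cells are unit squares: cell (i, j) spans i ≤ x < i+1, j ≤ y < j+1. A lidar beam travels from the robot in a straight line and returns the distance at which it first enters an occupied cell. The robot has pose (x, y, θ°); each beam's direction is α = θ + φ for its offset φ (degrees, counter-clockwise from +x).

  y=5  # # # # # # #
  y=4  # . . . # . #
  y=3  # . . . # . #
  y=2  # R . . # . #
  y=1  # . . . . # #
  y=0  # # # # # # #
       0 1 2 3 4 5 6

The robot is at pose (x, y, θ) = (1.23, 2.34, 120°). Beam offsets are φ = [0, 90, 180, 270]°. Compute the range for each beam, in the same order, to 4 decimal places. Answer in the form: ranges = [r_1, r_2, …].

beam 1: φ=0°, α=120°
  direction (-0.5000, 0.8660); cell (1,2); t to first gridline: x 0.4600, y 0.7621 (then +2.0000 / +1.1547)
    (0,2) via x @ 0.4600  # hit
  → r_1 = 0.4600
beam 2: φ=90°, α=210°
  direction (-0.8660, -0.5000); cell (1,2); t to first gridline: x 0.2656, y 0.6800 (then +1.1547 / +2.0000)
    (0,2) via x @ 0.2656  # hit
  → r_2 = 0.2656
beam 3: φ=180°, α=300°
  direction (0.5000, -0.8660); cell (1,2); t to first gridline: x 1.5400, y 0.3926 (then +2.0000 / +1.1547)
    (1,1) via y @ 0.3926
    (2,1) via x @ 1.5400
    (2,0) via y @ 1.5473  # hit
  → r_3 = 1.5473
beam 4: φ=270°, α=30°
  direction (0.8660, 0.5000); cell (1,2); t to first gridline: x 0.8891, y 1.3200 (then +1.1547 / +2.0000)
    (2,2) via x @ 0.8891
    (2,3) via y @ 1.3200
    (3,3) via x @ 2.0438
    (4,3) via x @ 3.1985  # hit
  → r_4 = 3.1985

ranges = [0.4600, 0.2656, 1.5473, 3.1985]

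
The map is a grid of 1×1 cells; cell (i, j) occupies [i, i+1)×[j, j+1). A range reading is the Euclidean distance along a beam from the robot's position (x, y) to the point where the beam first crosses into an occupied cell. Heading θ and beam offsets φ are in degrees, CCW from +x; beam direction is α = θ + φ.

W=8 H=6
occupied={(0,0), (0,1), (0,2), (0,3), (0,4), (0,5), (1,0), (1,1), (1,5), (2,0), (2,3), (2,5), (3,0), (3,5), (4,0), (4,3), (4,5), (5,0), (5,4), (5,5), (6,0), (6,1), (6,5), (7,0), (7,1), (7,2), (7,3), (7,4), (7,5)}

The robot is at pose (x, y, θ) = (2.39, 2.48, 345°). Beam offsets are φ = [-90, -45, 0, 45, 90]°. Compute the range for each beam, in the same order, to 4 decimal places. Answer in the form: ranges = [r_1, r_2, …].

ranges = [1.5068, 1.7090, 3.7373, 1.8591, 0.5383]

beam 1: φ=-90°, α=255°
  cosα=-0.2588 sinα=-0.9659 | (2,2) | tMaxX 1.5068 tMaxY 0.4969 | tΔX 3.8637 tΔY 1.0353
    t=0.4969 [y] (2,1)
    t=1.5068 [x] (1,1) — stop
  → r_1 = 1.5068
beam 2: φ=-45°, α=300°
  cosα=0.5000 sinα=-0.8660 | (2,2) | tMaxX 1.2200 tMaxY 0.5543 | tΔX 2.0000 tΔY 1.1547
    t=0.5543 [y] (2,1)
    t=1.2200 [x] (3,1)
    t=1.7090 [y] (3,0) — stop
  → r_2 = 1.7090
beam 3: φ=0°, α=345°
  cosα=0.9659 sinα=-0.2588 | (2,2) | tMaxX 0.6315 tMaxY 1.8546 | tΔX 1.0353 tΔY 3.8637
    t=0.6315 [x] (3,2)
    t=1.6668 [x] (4,2)
    t=1.8546 [y] (4,1)
    t=2.7021 [x] (5,1)
    t=3.7373 [x] (6,1) — stop
  → r_3 = 3.7373
beam 4: φ=45°, α=30°
  cosα=0.8660 sinα=0.5000 | (2,2) | tMaxX 0.7044 tMaxY 1.0400 | tΔX 1.1547 tΔY 2.0000
    t=0.7044 [x] (3,2)
    t=1.0400 [y] (3,3)
    t=1.8591 [x] (4,3) — stop
  → r_4 = 1.8591
beam 5: φ=90°, α=75°
  cosα=0.2588 sinα=0.9659 | (2,2) | tMaxX 2.3569 tMaxY 0.5383 | tΔX 3.8637 tΔY 1.0353
    t=0.5383 [y] (2,3) — stop
  → r_5 = 0.5383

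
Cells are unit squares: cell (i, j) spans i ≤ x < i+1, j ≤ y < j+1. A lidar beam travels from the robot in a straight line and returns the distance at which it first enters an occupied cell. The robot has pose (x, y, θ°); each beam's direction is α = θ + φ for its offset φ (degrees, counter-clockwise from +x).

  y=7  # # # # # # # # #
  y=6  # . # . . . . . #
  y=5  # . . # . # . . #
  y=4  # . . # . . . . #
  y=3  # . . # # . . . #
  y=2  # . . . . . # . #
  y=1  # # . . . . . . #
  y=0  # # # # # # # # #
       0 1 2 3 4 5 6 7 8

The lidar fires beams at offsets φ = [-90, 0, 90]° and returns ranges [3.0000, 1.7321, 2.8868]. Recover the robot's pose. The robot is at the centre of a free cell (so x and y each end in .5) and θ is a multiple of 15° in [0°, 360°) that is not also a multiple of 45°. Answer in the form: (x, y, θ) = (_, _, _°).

Enumerate (i+0.5, j+0.5, θ) over the 34 free cells and 16 admissible headings. For each, cast all 3 beams and compare to the given ranges.
  (1.5, 6.5, 75°): beam 1 = 0.5176 ≠ 3.0000 ✗
  (7.5, 2.5, 345°): beam 1 = 1.5529 ≠ 3.0000 ✗
  (1.5, 3.5, 75°): beam 1 = 1.5529 ≠ 3.0000 ✗
  (6.5, 1.5, 120°): beam 1 = 1.7321 ≠ 3.0000 ✗
  …
  (2.5, 3.5, 210°): r_1=3.0000, r_2=1.7321, r_3=2.8868 — all match ✓
No second candidate reproduces the full scan.

(x, y, θ) = (2.5, 3.5, 210°)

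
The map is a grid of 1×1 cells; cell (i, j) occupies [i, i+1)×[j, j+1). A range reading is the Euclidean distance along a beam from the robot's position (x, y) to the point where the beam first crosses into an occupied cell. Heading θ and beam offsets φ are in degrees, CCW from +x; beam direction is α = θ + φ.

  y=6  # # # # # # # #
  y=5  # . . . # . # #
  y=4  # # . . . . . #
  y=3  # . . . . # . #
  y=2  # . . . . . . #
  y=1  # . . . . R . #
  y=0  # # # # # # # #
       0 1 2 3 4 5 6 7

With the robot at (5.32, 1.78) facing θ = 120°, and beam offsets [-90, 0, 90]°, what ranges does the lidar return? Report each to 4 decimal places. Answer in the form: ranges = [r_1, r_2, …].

ranges = [1.9399, 4.8728, 1.5600]

beam 1: φ=-90°, α=30°
  dir = (cos 30°, sin 30°) = (0.8660, 0.5000); from cell (5,1)
  next x-line at t=0.7852, next y-line at t=0.4400; Δt_x=1.1547, Δt_y=2.0000
    y: enter (5,2) at t=0.4400
    x: enter (6,2) at t=0.7852
    x: enter (7,2) at t=1.9399 ← occupied
  → r_1 = 1.9399
beam 2: φ=0°, α=120°
  dir = (cos 120°, sin 120°) = (-0.5000, 0.8660); from cell (5,1)
  next x-line at t=0.6400, next y-line at t=0.2540; Δt_x=2.0000, Δt_y=1.1547
    y: enter (5,2) at t=0.2540
    x: enter (4,2) at t=0.6400
    y: enter (4,3) at t=1.4087
    y: enter (4,4) at t=2.5634
    x: enter (3,4) at t=2.6400
    y: enter (3,5) at t=3.7181
    x: enter (2,5) at t=4.6400
    y: enter (2,6) at t=4.8728 ← occupied
  → r_2 = 4.8728
beam 3: φ=90°, α=210°
  dir = (cos 210°, sin 210°) = (-0.8660, -0.5000); from cell (5,1)
  next x-line at t=0.3695, next y-line at t=1.5600; Δt_x=1.1547, Δt_y=2.0000
    x: enter (4,1) at t=0.3695
    x: enter (3,1) at t=1.5242
    y: enter (3,0) at t=1.5600 ← occupied
  → r_3 = 1.5600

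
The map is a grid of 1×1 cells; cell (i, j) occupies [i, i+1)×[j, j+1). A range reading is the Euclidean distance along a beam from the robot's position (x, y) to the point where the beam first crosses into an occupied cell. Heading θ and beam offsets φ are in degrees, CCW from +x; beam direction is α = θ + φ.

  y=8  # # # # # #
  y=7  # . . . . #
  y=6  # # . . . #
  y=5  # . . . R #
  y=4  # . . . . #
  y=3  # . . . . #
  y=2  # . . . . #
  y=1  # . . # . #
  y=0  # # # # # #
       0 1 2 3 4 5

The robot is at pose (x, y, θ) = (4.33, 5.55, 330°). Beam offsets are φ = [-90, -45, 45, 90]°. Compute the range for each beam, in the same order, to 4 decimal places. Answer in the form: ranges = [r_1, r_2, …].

ranges = [5.2539, 2.5887, 0.6936, 1.3400]

beam 1: φ=-90°, α=240°
  d=(-0.5000,-0.8660)  start (4,5)  tX=0.6600 tY=0.6351  stride 1/|dx|=2.0000 1/|dy|=1.1547
    cross y-line → (4,4), t=0.6351
    cross x-line → (3,4), t=0.6600
    cross y-line → (3,3), t=1.7898
    cross x-line → (2,3), t=2.6600
    cross y-line → (2,2), t=2.9445
    cross y-line → (2,1), t=4.0992
    cross x-line → (1,1), t=4.6600
    cross y-line → (1,0), t=5.2539 (wall)
  → r_1 = 5.2539
beam 2: φ=-45°, α=285°
  d=(0.2588,-0.9659)  start (4,5)  tX=2.5887 tY=0.5694  stride 1/|dx|=3.8637 1/|dy|=1.0353
    cross y-line → (4,4), t=0.5694
    cross y-line → (4,3), t=1.6047
    cross x-line → (5,3), t=2.5887 (wall)
  → r_2 = 2.5887
beam 3: φ=45°, α=15°
  d=(0.9659,0.2588)  start (4,5)  tX=0.6936 tY=1.7387  stride 1/|dx|=1.0353 1/|dy|=3.8637
    cross x-line → (5,5), t=0.6936 (wall)
  → r_3 = 0.6936
beam 4: φ=90°, α=60°
  d=(0.5000,0.8660)  start (4,5)  tX=1.3400 tY=0.5196  stride 1/|dx|=2.0000 1/|dy|=1.1547
    cross y-line → (4,6), t=0.5196
    cross x-line → (5,6), t=1.3400 (wall)
  → r_4 = 1.3400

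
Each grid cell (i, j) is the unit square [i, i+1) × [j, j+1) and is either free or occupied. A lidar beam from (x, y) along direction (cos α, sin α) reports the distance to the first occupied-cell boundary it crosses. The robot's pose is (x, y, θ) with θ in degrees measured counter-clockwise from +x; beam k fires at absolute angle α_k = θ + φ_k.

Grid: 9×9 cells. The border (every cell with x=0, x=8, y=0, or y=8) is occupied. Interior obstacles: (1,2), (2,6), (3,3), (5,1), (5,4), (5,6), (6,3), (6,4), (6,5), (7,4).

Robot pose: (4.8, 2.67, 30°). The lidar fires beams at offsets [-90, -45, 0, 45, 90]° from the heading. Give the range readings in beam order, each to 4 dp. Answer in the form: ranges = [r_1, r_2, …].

beam 1: φ=-90°, α=300°
  dir = (cos 300°, sin 300°) = (0.5000, -0.8660); from cell (4,2)
  next x-line at t=0.4000, next y-line at t=0.7736; Δt_x=2.0000, Δt_y=1.1547
    x: enter (5,2) at t=0.4000
    y: enter (5,1) at t=0.7736 ← occupied
  → r_1 = 0.7736
beam 2: φ=-45°, α=345°
  dir = (cos 345°, sin 345°) = (0.9659, -0.2588); from cell (4,2)
  next x-line at t=0.2071, next y-line at t=2.5887; Δt_x=1.0353, Δt_y=3.8637
    x: enter (5,2) at t=0.2071
    x: enter (6,2) at t=1.2423
    x: enter (7,2) at t=2.2776
    y: enter (7,1) at t=2.5887
    x: enter (8,1) at t=3.3129 ← occupied
  → r_2 = 3.3129
beam 3: φ=0°, α=30°
  dir = (cos 30°, sin 30°) = (0.8660, 0.5000); from cell (4,2)
  next x-line at t=0.2309, next y-line at t=0.6600; Δt_x=1.1547, Δt_y=2.0000
    x: enter (5,2) at t=0.2309
    y: enter (5,3) at t=0.6600
    x: enter (6,3) at t=1.3856 ← occupied
  → r_3 = 1.3856
beam 4: φ=45°, α=75°
  dir = (cos 75°, sin 75°) = (0.2588, 0.9659); from cell (4,2)
  next x-line at t=0.7727, next y-line at t=0.3416; Δt_x=3.8637, Δt_y=1.0353
    y: enter (4,3) at t=0.3416
    x: enter (5,3) at t=0.7727
    y: enter (5,4) at t=1.3769 ← occupied
  → r_4 = 1.3769
beam 5: φ=90°, α=120°
  dir = (cos 120°, sin 120°) = (-0.5000, 0.8660); from cell (4,2)
  next x-line at t=1.6000, next y-line at t=0.3811; Δt_x=2.0000, Δt_y=1.1547
    y: enter (4,3) at t=0.3811
    y: enter (4,4) at t=1.5358
    x: enter (3,4) at t=1.6000
    y: enter (3,5) at t=2.6905
    x: enter (2,5) at t=3.6000
    y: enter (2,6) at t=3.8452 ← occupied
  → r_5 = 3.8452

ranges = [0.7736, 3.3129, 1.3856, 1.3769, 3.8452]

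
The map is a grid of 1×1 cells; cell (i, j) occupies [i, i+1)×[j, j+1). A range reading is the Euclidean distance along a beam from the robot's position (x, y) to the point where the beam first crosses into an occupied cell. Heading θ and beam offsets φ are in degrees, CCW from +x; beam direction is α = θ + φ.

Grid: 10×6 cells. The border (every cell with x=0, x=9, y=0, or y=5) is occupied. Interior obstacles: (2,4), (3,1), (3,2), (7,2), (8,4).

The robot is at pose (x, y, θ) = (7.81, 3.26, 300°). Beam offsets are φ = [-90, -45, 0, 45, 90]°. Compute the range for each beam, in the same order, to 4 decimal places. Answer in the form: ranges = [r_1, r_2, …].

ranges = [0.5200, 0.2692, 0.3002, 1.2320, 1.3741]

beam 1: φ=-90°, α=210°
  d=(-0.8660,-0.5000)  start (7,3)  tX=0.9353 tY=0.5200  stride 1/|dx|=1.1547 1/|dy|=2.0000
    cross y-line → (7,2), t=0.5200 (wall)
  → r_1 = 0.5200
beam 2: φ=-45°, α=255°
  d=(-0.2588,-0.9659)  start (7,3)  tX=3.1296 tY=0.2692  stride 1/|dx|=3.8637 1/|dy|=1.0353
    cross y-line → (7,2), t=0.2692 (wall)
  → r_2 = 0.2692
beam 3: φ=0°, α=300°
  d=(0.5000,-0.8660)  start (7,3)  tX=0.3800 tY=0.3002  stride 1/|dx|=2.0000 1/|dy|=1.1547
    cross y-line → (7,2), t=0.3002 (wall)
  → r_3 = 0.3002
beam 4: φ=45°, α=345°
  d=(0.9659,-0.2588)  start (7,3)  tX=0.1967 tY=1.0046  stride 1/|dx|=1.0353 1/|dy|=3.8637
    cross x-line → (8,3), t=0.1967
    cross y-line → (8,2), t=1.0046
    cross x-line → (9,2), t=1.2320 (wall)
  → r_4 = 1.2320
beam 5: φ=90°, α=30°
  d=(0.8660,0.5000)  start (7,3)  tX=0.2194 tY=1.4800  stride 1/|dx|=1.1547 1/|dy|=2.0000
    cross x-line → (8,3), t=0.2194
    cross x-line → (9,3), t=1.3741 (wall)
  → r_5 = 1.3741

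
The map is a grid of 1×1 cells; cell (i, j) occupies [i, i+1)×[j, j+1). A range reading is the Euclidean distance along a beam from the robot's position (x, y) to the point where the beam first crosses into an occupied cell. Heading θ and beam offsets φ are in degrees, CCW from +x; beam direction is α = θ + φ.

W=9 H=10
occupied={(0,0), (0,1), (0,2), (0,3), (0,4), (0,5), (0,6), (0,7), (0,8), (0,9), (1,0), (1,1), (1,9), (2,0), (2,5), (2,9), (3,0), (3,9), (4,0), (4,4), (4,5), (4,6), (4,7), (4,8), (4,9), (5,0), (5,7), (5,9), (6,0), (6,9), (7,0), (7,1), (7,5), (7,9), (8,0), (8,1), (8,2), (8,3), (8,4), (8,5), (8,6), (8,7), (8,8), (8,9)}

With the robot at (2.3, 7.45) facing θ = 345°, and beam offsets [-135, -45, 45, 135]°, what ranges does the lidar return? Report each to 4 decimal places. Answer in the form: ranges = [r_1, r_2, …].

beam 1: φ=-135°, α=210°
  direction (-0.8660, -0.5000); cell (2,7); t to first gridline: x 0.3464, y 0.9000 (then +1.1547 / +2.0000)
    (1,7) via x @ 0.3464
    (1,6) via y @ 0.9000
    (0,6) via x @ 1.5011  # hit
  → r_1 = 1.5011
beam 2: φ=-45°, α=300°
  direction (0.5000, -0.8660); cell (2,7); t to first gridline: x 1.4000, y 0.5196 (then +2.0000 / +1.1547)
    (2,6) via y @ 0.5196
    (3,6) via x @ 1.4000
    (3,5) via y @ 1.6743
    (3,4) via y @ 2.8290
    (4,4) via x @ 3.4000  # hit
  → r_2 = 3.4000
beam 3: φ=45°, α=30°
  direction (0.8660, 0.5000); cell (2,7); t to first gridline: x 0.8083, y 1.1000 (then +1.1547 / +2.0000)
    (3,7) via x @ 0.8083
    (3,8) via y @ 1.1000
    (4,8) via x @ 1.9630  # hit
  → r_3 = 1.9630
beam 4: φ=135°, α=120°
  direction (-0.5000, 0.8660); cell (2,7); t to first gridline: x 0.6000, y 0.6351 (then +2.0000 / +1.1547)
    (1,7) via x @ 0.6000
    (1,8) via y @ 0.6351
    (1,9) via y @ 1.7898  # hit
  → r_4 = 1.7898

ranges = [1.5011, 3.4000, 1.9630, 1.7898]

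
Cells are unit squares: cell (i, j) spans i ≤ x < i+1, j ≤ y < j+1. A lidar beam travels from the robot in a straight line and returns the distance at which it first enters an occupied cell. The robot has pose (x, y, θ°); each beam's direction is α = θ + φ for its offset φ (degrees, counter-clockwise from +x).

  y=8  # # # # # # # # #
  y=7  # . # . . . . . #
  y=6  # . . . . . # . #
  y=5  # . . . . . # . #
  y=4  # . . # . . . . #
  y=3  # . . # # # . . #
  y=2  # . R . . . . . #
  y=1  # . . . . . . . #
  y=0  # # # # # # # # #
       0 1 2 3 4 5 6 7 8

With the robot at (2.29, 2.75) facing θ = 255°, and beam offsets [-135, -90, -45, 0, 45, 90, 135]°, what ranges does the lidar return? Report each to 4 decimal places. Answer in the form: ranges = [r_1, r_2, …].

beam 1: φ=-135°, α=120°
  direction (-0.5000, 0.8660); cell (2,2); t to first gridline: x 0.5800, y 0.2887 (then +2.0000 / +1.1547)
    (2,3) via y @ 0.2887
    (1,3) via x @ 0.5800
    (1,4) via y @ 1.4434
    (0,4) via x @ 2.5800  # hit
  → r_1 = 2.5800
beam 2: φ=-90°, α=165°
  direction (-0.9659, 0.2588); cell (2,2); t to first gridline: x 0.3002, y 0.9659 (then +1.0353 / +3.8637)
    (1,2) via x @ 0.3002
    (1,3) via y @ 0.9659
    (0,3) via x @ 1.3355  # hit
  → r_2 = 1.3355
beam 3: φ=-45°, α=210°
  direction (-0.8660, -0.5000); cell (2,2); t to first gridline: x 0.3349, y 1.5000 (then +1.1547 / +2.0000)
    (1,2) via x @ 0.3349
    (0,2) via x @ 1.4896  # hit
  → r_3 = 1.4896
beam 4: φ=0°, α=255°
  direction (-0.2588, -0.9659); cell (2,2); t to first gridline: x 1.1205, y 0.7765 (then +3.8637 / +1.0353)
    (2,1) via y @ 0.7765
    (1,1) via x @ 1.1205
    (1,0) via y @ 1.8117  # hit
  → r_4 = 1.8117
beam 5: φ=45°, α=300°
  direction (0.5000, -0.8660); cell (2,2); t to first gridline: x 1.4200, y 0.8660 (then +2.0000 / +1.1547)
    (2,1) via y @ 0.8660
    (3,1) via x @ 1.4200
    (3,0) via y @ 2.0207  # hit
  → r_5 = 2.0207
beam 6: φ=90°, α=345°
  direction (0.9659, -0.2588); cell (2,2); t to first gridline: x 0.7350, y 2.8978 (then +1.0353 / +3.8637)
    (3,2) via x @ 0.7350
    (4,2) via x @ 1.7703
    (5,2) via x @ 2.8056
    (5,1) via y @ 2.8978
    (6,1) via x @ 3.8409
    (7,1) via x @ 4.8762
    (8,1) via x @ 5.9114  # hit
  → r_6 = 5.9114
beam 7: φ=135°, α=30°
  direction (0.8660, 0.5000); cell (2,2); t to first gridline: x 0.8198, y 0.5000 (then +1.1547 / +2.0000)
    (2,3) via y @ 0.5000
    (3,3) via x @ 0.8198  # hit
  → r_7 = 0.8198

ranges = [2.5800, 1.3355, 1.4896, 1.8117, 2.0207, 5.9114, 0.8198]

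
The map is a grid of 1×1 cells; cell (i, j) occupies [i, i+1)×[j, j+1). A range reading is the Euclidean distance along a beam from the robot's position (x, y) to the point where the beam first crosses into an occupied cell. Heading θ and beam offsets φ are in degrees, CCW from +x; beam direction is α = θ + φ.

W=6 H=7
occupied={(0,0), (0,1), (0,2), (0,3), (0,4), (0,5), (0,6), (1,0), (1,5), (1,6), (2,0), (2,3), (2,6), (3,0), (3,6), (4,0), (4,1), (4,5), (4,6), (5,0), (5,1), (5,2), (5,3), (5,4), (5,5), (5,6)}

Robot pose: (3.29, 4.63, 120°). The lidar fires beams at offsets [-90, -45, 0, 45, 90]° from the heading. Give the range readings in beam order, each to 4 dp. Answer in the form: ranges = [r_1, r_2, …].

beam 1: φ=-90°, α=30°
  cosα=0.8660 sinα=0.5000 | (3,4) | tMaxX 0.8198 tMaxY 0.7400 | tΔX 1.1547 tΔY 2.0000
    t=0.7400 [y] (3,5)
    t=0.8198 [x] (4,5) — stop
  → r_1 = 0.8198
beam 2: φ=-45°, α=75°
  cosα=0.2588 sinα=0.9659 | (3,4) | tMaxX 2.7432 tMaxY 0.3831 | tΔX 3.8637 tΔY 1.0353
    t=0.3831 [y] (3,5)
    t=1.4183 [y] (3,6) — stop
  → r_2 = 1.4183
beam 3: φ=0°, α=120°
  cosα=-0.5000 sinα=0.8660 | (3,4) | tMaxX 0.5800 tMaxY 0.4272 | tΔX 2.0000 tΔY 1.1547
    t=0.4272 [y] (3,5)
    t=0.5800 [x] (2,5)
    t=1.5819 [y] (2,6) — stop
  → r_3 = 1.5819
beam 4: φ=45°, α=165°
  cosα=-0.9659 sinα=0.2588 | (3,4) | tMaxX 0.3002 tMaxY 1.4296 | tΔX 1.0353 tΔY 3.8637
    t=0.3002 [x] (2,4)
    t=1.3355 [x] (1,4)
    t=1.4296 [y] (1,5) — stop
  → r_4 = 1.4296
beam 5: φ=90°, α=210°
  cosα=-0.8660 sinα=-0.5000 | (3,4) | tMaxX 0.3349 tMaxY 1.2600 | tΔX 1.1547 tΔY 2.0000
    t=0.3349 [x] (2,4)
    t=1.2600 [y] (2,3) — stop
  → r_5 = 1.2600

ranges = [0.8198, 1.4183, 1.5819, 1.4296, 1.2600]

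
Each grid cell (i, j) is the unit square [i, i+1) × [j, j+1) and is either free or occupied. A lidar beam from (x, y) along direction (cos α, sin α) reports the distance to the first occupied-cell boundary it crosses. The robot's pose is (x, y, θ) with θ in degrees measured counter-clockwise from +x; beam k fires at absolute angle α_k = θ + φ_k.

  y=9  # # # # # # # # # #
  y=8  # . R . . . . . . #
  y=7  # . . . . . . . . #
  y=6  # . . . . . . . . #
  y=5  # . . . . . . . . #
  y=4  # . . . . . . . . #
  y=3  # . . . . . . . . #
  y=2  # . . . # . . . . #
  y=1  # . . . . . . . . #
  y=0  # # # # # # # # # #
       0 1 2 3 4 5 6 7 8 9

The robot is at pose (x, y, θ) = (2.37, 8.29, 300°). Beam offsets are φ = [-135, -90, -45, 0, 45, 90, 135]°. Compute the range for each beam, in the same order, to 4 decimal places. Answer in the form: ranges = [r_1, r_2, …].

beam 1: φ=-135°, α=165°
  dir = (cos 165°, sin 165°) = (-0.9659, 0.2588); from cell (2,8)
  next x-line at t=0.3831, next y-line at t=2.7432; Δt_x=1.0353, Δt_y=3.8637
    x: enter (1,8) at t=0.3831
    x: enter (0,8) at t=1.4183 ← occupied
  → r_1 = 1.4183
beam 2: φ=-90°, α=210°
  dir = (cos 210°, sin 210°) = (-0.8660, -0.5000); from cell (2,8)
  next x-line at t=0.4272, next y-line at t=0.5800; Δt_x=1.1547, Δt_y=2.0000
    x: enter (1,8) at t=0.4272
    y: enter (1,7) at t=0.5800
    x: enter (0,7) at t=1.5819 ← occupied
  → r_2 = 1.5819
beam 3: φ=-45°, α=255°
  dir = (cos 255°, sin 255°) = (-0.2588, -0.9659); from cell (2,8)
  next x-line at t=1.4296, next y-line at t=0.3002; Δt_x=3.8637, Δt_y=1.0353
    y: enter (2,7) at t=0.3002
    y: enter (2,6) at t=1.3355
    x: enter (1,6) at t=1.4296
    y: enter (1,5) at t=2.3708
    y: enter (1,4) at t=3.4061
    y: enter (1,3) at t=4.4413
    x: enter (0,3) at t=5.2933 ← occupied
  → r_3 = 5.2933
beam 4: φ=0°, α=300°
  dir = (cos 300°, sin 300°) = (0.5000, -0.8660); from cell (2,8)
  next x-line at t=1.2600, next y-line at t=0.3349; Δt_x=2.0000, Δt_y=1.1547
    y: enter (2,7) at t=0.3349
    x: enter (3,7) at t=1.2600
    y: enter (3,6) at t=1.4896
    y: enter (3,5) at t=2.6443
    x: enter (4,5) at t=3.2600
    y: enter (4,4) at t=3.7990
    y: enter (4,3) at t=4.9537
    x: enter (5,3) at t=5.2600
    y: enter (5,2) at t=6.1084
    x: enter (6,2) at t=7.2600
    y: enter (6,1) at t=7.2631
    y: enter (6,0) at t=8.4178 ← occupied
  → r_4 = 8.4178
beam 5: φ=45°, α=345°
  dir = (cos 345°, sin 345°) = (0.9659, -0.2588); from cell (2,8)
  next x-line at t=0.6522, next y-line at t=1.1205; Δt_x=1.0353, Δt_y=3.8637
    x: enter (3,8) at t=0.6522
    y: enter (3,7) at t=1.1205
    x: enter (4,7) at t=1.6875
    x: enter (5,7) at t=2.7228
    x: enter (6,7) at t=3.7581
    x: enter (7,7) at t=4.7933
    y: enter (7,6) at t=4.9842
    x: enter (8,6) at t=5.8286
    x: enter (9,6) at t=6.8639 ← occupied
  → r_5 = 6.8639
beam 6: φ=90°, α=30°
  dir = (cos 30°, sin 30°) = (0.8660, 0.5000); from cell (2,8)
  next x-line at t=0.7275, next y-line at t=1.4200; Δt_x=1.1547, Δt_y=2.0000
    x: enter (3,8) at t=0.7275
    y: enter (3,9) at t=1.4200 ← occupied
  → r_6 = 1.4200
beam 7: φ=135°, α=75°
  dir = (cos 75°, sin 75°) = (0.2588, 0.9659); from cell (2,8)
  next x-line at t=2.4341, next y-line at t=0.7350; Δt_x=3.8637, Δt_y=1.0353
    y: enter (2,9) at t=0.7350 ← occupied
  → r_7 = 0.7350

ranges = [1.4183, 1.5819, 5.2933, 8.4178, 6.8639, 1.4200, 0.7350]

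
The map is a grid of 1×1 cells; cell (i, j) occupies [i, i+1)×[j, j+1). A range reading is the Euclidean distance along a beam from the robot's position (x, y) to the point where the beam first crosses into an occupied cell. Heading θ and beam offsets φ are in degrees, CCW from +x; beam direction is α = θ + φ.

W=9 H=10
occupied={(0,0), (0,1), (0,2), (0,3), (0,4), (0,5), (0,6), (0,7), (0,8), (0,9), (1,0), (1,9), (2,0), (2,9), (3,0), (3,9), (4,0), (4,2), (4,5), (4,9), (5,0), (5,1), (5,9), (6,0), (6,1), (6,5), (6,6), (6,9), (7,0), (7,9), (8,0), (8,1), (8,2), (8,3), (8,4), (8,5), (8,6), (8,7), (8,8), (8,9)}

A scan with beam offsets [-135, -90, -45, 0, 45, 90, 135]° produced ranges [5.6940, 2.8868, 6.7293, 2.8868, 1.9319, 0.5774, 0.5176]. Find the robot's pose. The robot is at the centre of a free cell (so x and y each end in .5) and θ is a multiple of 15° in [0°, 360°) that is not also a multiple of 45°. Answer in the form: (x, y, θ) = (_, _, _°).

The pose lattice has 50·16 = 800 candidates. Test each by forward raycasting.
  (5.5, 5.5, 150°): beam 1 = 0.5176 ≠ 5.6940 ✗
  (6.5, 3.5, 240°): beam 1 = 1.5529 ≠ 5.6940 ✗
  (6.5, 8.5, 255°): beam 1 = 0.5774 ≠ 5.6940 ✗
  …
  (1.5, 6.5, 60°): r_1=5.6940, r_2=2.8868, r_3=6.7293, r_4=2.8868, r_5=1.9319, r_6=0.5774, r_7=0.5176 — all match ✓
Unique over the lattice → pose = (1.5, 6.5, 60°).

(x, y, θ) = (1.5, 6.5, 60°)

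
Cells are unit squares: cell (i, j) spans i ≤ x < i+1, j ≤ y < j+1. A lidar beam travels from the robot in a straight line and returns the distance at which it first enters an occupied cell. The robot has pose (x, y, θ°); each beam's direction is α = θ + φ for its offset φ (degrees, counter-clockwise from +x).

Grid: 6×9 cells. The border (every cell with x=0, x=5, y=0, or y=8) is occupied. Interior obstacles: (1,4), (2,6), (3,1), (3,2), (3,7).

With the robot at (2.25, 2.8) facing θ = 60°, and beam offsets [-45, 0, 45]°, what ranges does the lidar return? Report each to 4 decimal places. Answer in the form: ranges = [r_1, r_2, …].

ranges = [2.8470, 5.5000, 1.2423]

beam 1: φ=-45°, α=15°
  direction (0.9659, 0.2588); cell (2,2); t to first gridline: x 0.7765, y 0.7727 (then +1.0353 / +3.8637)
    (2,3) via y @ 0.7727
    (3,3) via x @ 0.7765
    (4,3) via x @ 1.8117
    (5,3) via x @ 2.8470  # hit
  → r_1 = 2.8470
beam 2: φ=0°, α=60°
  direction (0.5000, 0.8660); cell (2,2); t to first gridline: x 1.5000, y 0.2309 (then +2.0000 / +1.1547)
    (2,3) via y @ 0.2309
    (2,4) via y @ 1.3856
    (3,4) via x @ 1.5000
    (3,5) via y @ 2.5403
    (4,5) via x @ 3.5000
    (4,6) via y @ 3.6950
    (4,7) via y @ 4.8497
    (5,7) via x @ 5.5000  # hit
  → r_2 = 5.5000
beam 3: φ=45°, α=105°
  direction (-0.2588, 0.9659); cell (2,2); t to first gridline: x 0.9659, y 0.2071 (then +3.8637 / +1.0353)
    (2,3) via y @ 0.2071
    (1,3) via x @ 0.9659
    (1,4) via y @ 1.2423  # hit
  → r_3 = 1.2423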